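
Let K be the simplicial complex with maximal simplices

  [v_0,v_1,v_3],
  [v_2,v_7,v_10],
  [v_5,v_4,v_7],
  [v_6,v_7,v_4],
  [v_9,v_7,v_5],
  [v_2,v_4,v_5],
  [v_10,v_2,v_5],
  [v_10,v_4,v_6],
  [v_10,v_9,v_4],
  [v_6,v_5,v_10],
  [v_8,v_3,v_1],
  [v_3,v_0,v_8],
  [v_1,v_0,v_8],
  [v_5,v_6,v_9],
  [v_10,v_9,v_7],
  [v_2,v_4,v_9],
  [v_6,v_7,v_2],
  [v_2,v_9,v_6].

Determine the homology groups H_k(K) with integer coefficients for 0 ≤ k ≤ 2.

H_0 ≅ Z^2,  H_1 ≅ Z^2,  H_2 ≅ Z^2.

Take the total order v_0 < v_1 < v_2 < v_3 < v_4 < v_5 < v_6 < v_7 < v_8 < v_9 < v_10 on the vertex set. Then K (dimension 2) consists of the simplices:

  0-simplices (11): [v_0], [v_1], [v_2], [v_3], [v_4], [v_5], [v_6], [v_7], [v_8], [v_9], [v_10]
  1-simplices (27): (27 of them)
  2-simplices (18): (18 of them)

Hence C_0 ≅ Z^11, C_1 ≅ Z^27, C_2 ≅ Z^18.

Boundary ∂_1: C_1 → C_0 is given by ∂[p,q] = [q] − [p]. For instance
  ∂[v_2,v_5] = [v_5] − [v_2].
The resulting 11×27 matrix has rank 9, and its Smith normal form has invariant factors (1,1,1,1,1,1,1,1,1).

The boundary map ∂_2: C_2 → C_1 sends each 2-simplex [p,q,r] to [q,r] − [p,r] + [p,q]. For instance
  ∂[v_7,v_9,v_10] = [v_9,v_10] − [v_7,v_10] + [v_7,v_9],
  ∂[v_5,v_6,v_9] = [v_6,v_9] − [v_5,v_9] + [v_5,v_6].
As a 27×18 matrix over Z this has rank 16, with invariant factors (1,1,1,1,1,1,1,1,1,1,1,1,1,1,1,1).

Now H_k = ker ∂_k / im ∂_{k+1}, so:

  H_0: rank C_0 − rank ∂_1 = 11 − 9 = 2, and the invariant factors of ∂_1 are all 1, so H_0 = Z^2.
  H_1: rank ker ∂_1 − rank ∂_2 = (27 − 9) − 16 = 2, and the invariant factors of ∂_2 are all 1, so H_1 = Z^2.
  H_2: rank ker ∂_2 − rank ∂_3 = (18 − 16) − 0 = 2, and there is no ∂_3, so H_2 = Z^2.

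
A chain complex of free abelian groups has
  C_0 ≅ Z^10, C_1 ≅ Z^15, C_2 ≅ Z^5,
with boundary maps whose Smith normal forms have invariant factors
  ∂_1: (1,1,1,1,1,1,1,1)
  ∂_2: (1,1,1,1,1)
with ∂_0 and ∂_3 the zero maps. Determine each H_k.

H_0 ≅ Z^2,  H_1 ≅ Z^2,  H_2 = 0.

H_0: b_0 = 10 − 0 − 8 = 2; torsion from ∂_1 factors > 1: none. So H_0 ≅ Z^2.
H_1: b_1 = 15 − 8 − 5 = 2; torsion from ∂_2 factors > 1: none. So H_1 ≅ Z^2.
H_2: b_2 = 5 − 5 − 0 = 0; torsion from ∂_3 factors > 1: none. So H_2 ≅ 0.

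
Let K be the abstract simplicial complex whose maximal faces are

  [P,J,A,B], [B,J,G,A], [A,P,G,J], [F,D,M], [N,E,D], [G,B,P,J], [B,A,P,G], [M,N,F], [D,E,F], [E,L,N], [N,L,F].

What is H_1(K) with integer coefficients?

H_1 = Z.

Take the total order A < B < D < E < F < G < J < L < M < N < P on the vertex set. Then K (dimension 3) consists of the simplices:

  0-simplices (11): A, B, D, E, F, G, J, L, M, N, P
  1-simplices (22): AB, AG, AJ, AP, BG, BJ, BP, DE, DF, DM, DN, EF, EL, EN, FL, FM, FN, GJ, GP, JP, LN, MN
  2-simplices (16): ABG, ABJ, ABP, AGJ, AGP, AJP, BGJ, BGP, BJP, DEF, DEN, DFM, ELN, FLN, FMN, GJP
  3-simplices (5): ABGJ, ABGP, ABJP, AGJP, BGJP

Hence C_0 ≅ Z^11, C_1 ≅ Z^22, C_2 ≅ Z^16, C_3 ≅ Z^5.

The boundary map ∂_1: C_1 → C_0 maps an edge to its endpoints' difference, ∂[p,q] = q − p.
As a 11×22 matrix over Z this has rank 9, with invariant factors (1,1,1,1,1,1,1,1,1).

The boundary map ∂_2: C_2 → C_1 maps a triangle to the signed sum of its edges. For instance
  ∂AJP = JP − AP + AJ,
  ∂DEN = EN − DN + DE.
The 22×16 boundary matrix has rank 12 and Smith normal form diag(1,1,1,1,1,1,1,1,1,1,1,1).

∂_3: C_3 → C_2 sends each 3-simplex σ to the alternating sum Σ_i (−1)^i (σ with its i-th vertex removed). For instance
  ∂ABJP = BJP − AJP + ABP − ABJ,
  ∂ABGJ = BGJ − AGJ + ABJ − ABG.
As a 16×5 matrix over Z this has rank 4, with invariant factors (1,1,1,1).

Computing H_k = (kernel of ∂_k) / (image of ∂_{k+1}):

  H_1: rank ker ∂_1 − rank ∂_2 = (22 − 9) − 12 = 1, and the invariant factors of ∂_2 are all 1, so H_1 = Z.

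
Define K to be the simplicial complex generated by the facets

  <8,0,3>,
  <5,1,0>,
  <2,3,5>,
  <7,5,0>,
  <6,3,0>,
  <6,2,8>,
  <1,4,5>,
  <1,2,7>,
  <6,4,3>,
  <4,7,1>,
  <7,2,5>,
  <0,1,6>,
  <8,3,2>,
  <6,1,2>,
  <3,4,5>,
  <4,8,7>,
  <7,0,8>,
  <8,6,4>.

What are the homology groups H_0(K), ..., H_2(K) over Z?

H_0 ≅ Z,  H_1 ≅ Z ⊕ Z_2,  H_2 = 0.

Take the total order 0 < 1 < 2 < 3 < 4 < 5 < 6 < 7 < 8 on the vertex set. Then K (dimension 2) consists of the simplices:

  0-simplices (9): [0], [1], [2], [3], [4], [5], [6], [7], [8]
  1-simplices (27): (27 of them)
  2-simplices (18): [0,1,5], [0,1,6], [0,3,6], [0,3,8], [0,5,7], [0,7,8], [1,2,6], [1,2,7], [1,4,5], [1,4,7], [2,3,5], [2,3,8], [2,5,7], [2,6,8], [3,4,5], [3,4,6], [4,6,8], [4,7,8]

Hence C_0 ≅ Z^9, C_1 ≅ Z^27, C_2 ≅ Z^18.

Boundary ∂_1: C_1 → C_0 maps an edge to its endpoints' difference, ∂[p,q] = q − p. For instance
  ∂[4,8] = [8] − [4].
This gives a 9×27 integer matrix of rank 8; reducing to Smith normal form yields diagonal entries (1,1,1,1,1,1,1,1).

Boundary ∂_2: C_2 → C_1 sends each 2-simplex [p,q,r] to [q,r] − [p,r] + [p,q]. For instance
  ∂[1,2,7] = [2,7] − [1,7] + [1,2],
  ∂[0,5,7] = [5,7] − [0,7] + [0,5].
The resulting 27×18 matrix has rank 18, and its Smith normal form has invariant factors (1,1,1,1,1,1,1,1,1,1,1,1,1,1,1,1,1,2).

From H_k ≅ ker(∂_k) / im(∂_{k+1}) we obtain:

  H_0: rank C_0 − rank ∂_1 = 9 − 8 = 1, and the invariant factors of ∂_1 are all 1, so H_0 = Z.
  H_1: rank ker ∂_1 − rank ∂_2 = (27 − 8) − 18 = 1, and ∂_2 has invariant factor 2 > 1, so H_1 = Z ⊕ Z_2.
  H_2: rank ker ∂_2 − rank ∂_3 = (18 − 18) − 0 = 0, and there is no ∂_3, so H_2 = 0.

(K is a triangulation of the Klein bottle.)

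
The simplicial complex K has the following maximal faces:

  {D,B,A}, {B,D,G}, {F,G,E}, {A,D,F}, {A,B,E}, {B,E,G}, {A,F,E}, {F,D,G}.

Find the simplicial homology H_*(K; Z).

We work with the vertex ordering A < B < D < E < F < G. The simplices of K, each written with vertices in increasing order, are:

  0-simplices (6): A, B, D, E, F, G
  1-simplices (12): AB, AD, AE, AF, BD, BE, BG, DF, DG, EF, EG, FG
  2-simplices (8): ABD, ABE, ADF, AEF, BDG, BEG, DFG, EFG

Hence C_0 ≅ Z^6, C_1 ≅ Z^12, C_2 ≅ Z^8.

The boundary map ∂_1: C_1 → C_0 is given by ∂[p,q] = [q] − [p]. For instance
  ∂BD = D − B.
This gives a 6×12 integer matrix of rank 5; reducing to Smith normal form yields diagonal entries (1,1,1,1,1).

The boundary map ∂_2: C_2 → C_1 maps a triangle to the signed sum of its edges. For instance
  ∂EFG = FG − EG + EF,
  ∂AEF = EF − AF + AE.
As a 12×8 matrix over Z this has rank 7, with invariant factors (1,1,1,1,1,1,1).

Now H_k = ker ∂_k / im ∂_{k+1}, so:

  H_0: rank C_0 − rank ∂_1 = 6 − 5 = 1, and the invariant factors of ∂_1 are all 1, so H_0 ≅ Z.
  H_1: rank ker ∂_1 − rank ∂_2 = (12 − 5) − 7 = 0, and the invariant factors of ∂_2 are all 1, so H_1 ≅ 0.
  H_2: rank ker ∂_2 − rank ∂_3 = (8 − 7) − 0 = 1, and there is no ∂_3, so H_2 ≅ Z.

H_0 = Z,  H_1 = 0,  H_2 = Z.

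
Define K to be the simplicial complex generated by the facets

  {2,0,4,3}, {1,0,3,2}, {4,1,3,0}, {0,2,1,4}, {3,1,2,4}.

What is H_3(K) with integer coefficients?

H_3 = Z.

We work with the vertex ordering 0 < 1 < 2 < 3 < 4. The simplices of K, each written with vertices in increasing order, are:

  0-simplices (5): [0], [1], [2], [3], [4]
  1-simplices (10): [0,1], [0,2], [0,3], [0,4], [1,2], [1,3], [1,4], [2,3], [2,4], [3,4]
  2-simplices (10): [0,1,2], [0,1,3], [0,1,4], [0,2,3], [0,2,4], [0,3,4], [1,2,3], [1,2,4], [1,3,4], [2,3,4]
  3-simplices (5): [0,1,2,3], [0,1,2,4], [0,1,3,4], [0,2,3,4], [1,2,3,4]

so the chain groups are C_0 ≅ Z^5, C_1 ≅ Z^10, C_2 ≅ Z^10, C_3 ≅ Z^5.

The boundary map ∂_1: C_1 → C_0 is given by ∂[p,q] = [q] − [p]. For instance
  ∂[2,3] = [3] − [2].
The 5×10 boundary matrix has rank 4 and Smith normal form diag(1,1,1,1).

Boundary ∂_2: C_2 → C_1 sends each 2-simplex [p,q,r] to [q,r] − [p,r] + [p,q]. For instance
  ∂[0,3,4] = [3,4] − [0,4] + [0,3],
  ∂[0,1,2] = [1,2] − [0,2] + [0,1].
The resulting 10×10 matrix has rank 6, and its Smith normal form has invariant factors (1,1,1,1,1,1).

Boundary ∂_3: C_3 → C_2 sends each 3-simplex σ to the alternating sum Σ_i (−1)^i (σ with its i-th vertex removed). For instance
  ∂[1,2,3,4] = [2,3,4] − [1,3,4] + [1,2,4] − [1,2,3],
  ∂[0,2,3,4] = [2,3,4] − [0,3,4] + [0,2,4] − [0,2,3].
This gives a 10×5 integer matrix of rank 4; reducing to Smith normal form yields diagonal entries (1,1,1,1).

Now H_k = ker ∂_k / im ∂_{k+1}, so:

  H_3: rank ker ∂_3 − rank ∂_4 = (5 − 4) − 0 = 1, and there is no ∂_4, so H_3 ≅ Z.

(K is a triangulation of the 3-sphere S^3.)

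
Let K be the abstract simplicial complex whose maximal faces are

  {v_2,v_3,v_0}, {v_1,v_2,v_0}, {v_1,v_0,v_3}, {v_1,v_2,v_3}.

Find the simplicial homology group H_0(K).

H_0 = Z.

K has 4 vertices, 6 edges, 4 triangles.
rank ∂_0 = 0, rank ∂_1 = 3 ⇒ b_0 = 4 − 0 − 3 = 1; all invariant factors of ∂_1 are 1 so no torsion. So H_0 = Z.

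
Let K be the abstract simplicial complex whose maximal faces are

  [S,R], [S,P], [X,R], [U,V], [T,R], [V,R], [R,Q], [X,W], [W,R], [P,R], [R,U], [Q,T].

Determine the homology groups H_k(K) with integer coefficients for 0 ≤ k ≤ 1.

Take the total order P < Q < R < S < T < U < V < W < X on the vertex set. Then K (dimension 1) consists of the simplices:

  0-simplices (9): P, Q, R, S, T, U, V, W, X
  1-simplices (12): PR, PS, QR, QT, RS, RT, RU, RV, RW, RX, UV, WX

Hence C_0 ≅ Z^9, C_1 ≅ Z^12.

The boundary map ∂_1: C_1 → C_0 maps an edge to its endpoints' difference, ∂[p,q] = q − p.
This gives a 9×12 integer matrix of rank 8; reducing to Smith normal form yields diagonal entries (1,1,1,1,1,1,1,1).

Now H_k = ker ∂_k / im ∂_{k+1}, so:

  H_0: rank C_0 − rank ∂_1 = 9 − 8 = 1, and the invariant factors of ∂_1 are all 1, so H_0 = Z.
  H_1: rank ker ∂_1 − rank ∂_2 = (12 − 8) − 0 = 4, and there is no ∂_2, so H_1 = Z^4.

H_0 = Z,  H_1 = Z^4.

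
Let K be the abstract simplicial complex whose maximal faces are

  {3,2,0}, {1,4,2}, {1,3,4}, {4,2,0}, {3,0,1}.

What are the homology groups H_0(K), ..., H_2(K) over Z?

Order the vertices as 0 < 1 < 2 < 3 < 4. Listing each simplex with vertices in this order, K has dimension 2 with simplices:

  0-simplices (5): [0], [1], [2], [3], [4]
  1-simplices (10): [0,1], [0,2], [0,3], [0,4], [1,2], [1,3], [1,4], [2,3], [2,4], [3,4]
  2-simplices (5): [0,1,3], [0,2,3], [0,2,4], [1,2,4], [1,3,4]

Hence C_0 ≅ Z^5, C_1 ≅ Z^10, C_2 ≅ Z^5.

Boundary ∂_1: C_1 → C_0 is given by ∂[p,q] = [q] − [p].
The 5×10 boundary matrix has rank 4 and Smith normal form diag(1,1,1,1).

∂_2: C_2 → C_1 sends each 2-simplex [p,q,r] to [q,r] − [p,r] + [p,q]. For instance
  ∂[0,2,3] = [2,3] − [0,3] + [0,2],
  ∂[0,1,3] = [1,3] − [0,3] + [0,1].
The 10×5 boundary matrix has rank 5 and Smith normal form diag(1,1,1,1,1).

Computing H_k = (kernel of ∂_k) / (image of ∂_{k+1}):

  H_0: rank C_0 − rank ∂_1 = 5 − 4 = 1, and the invariant factors of ∂_1 are all 1, so H_0 = Z.
  H_1: rank ker ∂_1 − rank ∂_2 = (10 − 4) − 5 = 1, and the invariant factors of ∂_2 are all 1, so H_1 = Z.
  H_2: rank ker ∂_2 − rank ∂_3 = (5 − 5) − 0 = 0, and there is no ∂_3, so H_2 = 0.

As a check, the Euler characteristic is 5 − 10 + 5 = 0, which agrees with 1 − 1 + 0 = 0.

H_0 ≅ Z,  H_1 ≅ Z,  H_2 = 0.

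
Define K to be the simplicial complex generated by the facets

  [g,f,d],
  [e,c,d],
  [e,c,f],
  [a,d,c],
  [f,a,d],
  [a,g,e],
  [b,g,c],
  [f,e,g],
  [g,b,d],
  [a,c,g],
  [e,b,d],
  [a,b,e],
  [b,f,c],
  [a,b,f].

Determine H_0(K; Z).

H_0 = Z.

Fix the vertex order a < b < c < d < e < f < g and write every simplex with vertices in increasing order. Then dim K = 2 and the simplices of K are:

  0-simplices (7): a, b, c, d, e, f, g
  1-simplices (21): ab, ac, ad, ae, af, ag, bc, bd, be, bf, bg, cd, ce, cf, cg, de, df, dg, ef, eg, fg
  2-simplices (14): abe, abf, acd, acg, adf, aeg, bcf, bcg, bde, bdg, cde, cef, dfg, efg

giving chain groups C_0 ≅ Z^7, C_1 ≅ Z^21, C_2 ≅ Z^14.

Boundary ∂_1: C_1 → C_0 maps an edge to its endpoints' difference, ∂[p,q] = q − p. For instance
  ∂ae = e − a.
The resulting 7×21 matrix has rank 6, and its Smith normal form has invariant factors (1,1,1,1,1,1).

Boundary ∂_2: C_2 → C_1 maps a triangle to the signed sum of its edges. For instance
  ∂cde = de − ce + cd,
  ∂acd = cd − ad + ac.
The 21×14 boundary matrix has rank 13 and Smith normal form diag(1,1,1,1,1,1,1,1,1,1,1,1,1).

Now H_k = ker ∂_k / im ∂_{k+1}, so:

  H_0: rank C_0 − rank ∂_1 = 7 − 6 = 1, and the invariant factors of ∂_1 are all 1, so H_0 ≅ Z.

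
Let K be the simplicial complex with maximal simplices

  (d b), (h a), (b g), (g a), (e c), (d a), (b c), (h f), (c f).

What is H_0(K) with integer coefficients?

H_0 ≅ Z.

We work with the vertex ordering a < b < c < d < e < f < g < h. The simplices of K, each written with vertices in increasing order, are:

  0-simplices (8): a, b, c, d, e, f, g, h
  1-simplices (9): ad, ag, ah, bc, bd, bg, ce, cf, fh

Hence C_0 ≅ Z^8, C_1 ≅ Z^9.

∂_1: C_1 → C_0 maps an edge to its endpoints' difference, ∂[p,q] = q − p.
The 8×9 boundary matrix has rank 7 and Smith normal form diag(1,1,1,1,1,1,1).

Reading off H_k = ker ∂_k / im ∂_{k+1}:

  H_0: rank C_0 − rank ∂_1 = 8 − 7 = 1, and the invariant factors of ∂_1 are all 1, so H_0 ≅ Z.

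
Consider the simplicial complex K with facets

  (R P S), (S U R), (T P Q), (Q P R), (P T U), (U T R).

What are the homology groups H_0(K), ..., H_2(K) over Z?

We work with the vertex ordering P < Q < R < S < T < U. The simplices of K, each written with vertices in increasing order, are:

  0-simplices (6): P, Q, R, S, T, U
  1-simplices (12): PQ, PR, PS, PT, PU, QR, QT, RS, RT, RU, SU, TU
  2-simplices (6): PQR, PQT, PRS, PTU, RSU, RTU

Hence C_0 ≅ Z^6, C_1 ≅ Z^12, C_2 ≅ Z^6.

The boundary map ∂_1: C_1 → C_0 is given by ∂[p,q] = [q] − [p]. For instance
  ∂QR = R − Q.
This gives a 6×12 integer matrix of rank 5; reducing to Smith normal form yields diagonal entries (1,1,1,1,1).

∂_2: C_2 → C_1 maps a triangle to the signed sum of its edges. For instance
  ∂RTU = TU − RU + RT,
  ∂PTU = TU − PU + PT.
As a 12×6 matrix over Z this has rank 6, with invariant factors (1,1,1,1,1,1).

From H_k ≅ ker(∂_k) / im(∂_{k+1}) we obtain:

  H_0: rank C_0 − rank ∂_1 = 6 − 5 = 1, and the invariant factors of ∂_1 are all 1, so H_0 ≅ Z.
  H_1: rank ker ∂_1 − rank ∂_2 = (12 − 5) − 6 = 1, and the invariant factors of ∂_2 are all 1, so H_1 ≅ Z.
  H_2: rank ker ∂_2 − rank ∂_3 = (6 − 6) − 0 = 0, and there is no ∂_3, so H_2 ≅ 0.

As a check, the Euler characteristic is 6 − 12 + 6 = 0, which agrees with 1 − 1 + 0 = 0.
(K is a triangulation of the cylinder S^1 x I.)

H_0 = Z,  H_1 = Z,  H_2 = 0.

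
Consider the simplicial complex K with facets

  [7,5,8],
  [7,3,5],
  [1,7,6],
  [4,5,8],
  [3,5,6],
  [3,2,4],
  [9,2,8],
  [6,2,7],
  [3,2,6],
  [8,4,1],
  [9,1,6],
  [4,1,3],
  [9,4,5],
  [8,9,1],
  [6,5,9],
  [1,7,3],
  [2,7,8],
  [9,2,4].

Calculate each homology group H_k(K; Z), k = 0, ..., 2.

K has 9 vertices, 27 edges, 18 triangles.
rank ∂_0 = 0, rank ∂_1 = 8 ⇒ b_0 = 9 − 0 − 8 = 1; all invariant factors of ∂_1 are 1 so no torsion. So H_0 = Z.
rank ∂_1 = 8, rank ∂_2 = 18 ⇒ b_1 = 27 − 8 − 18 = 1; ∂_2 has invariant factor(s) [2] giving torsion. So H_1 = Z × Z/2.
rank ∂_2 = 18, rank ∂_3 = 0 ⇒ b_2 = 18 − 18 − 0 = 0. So H_2 = 0.

H_0 ≅ Z,  H_1 ≅ Z × Z/2,  H_2 = 0.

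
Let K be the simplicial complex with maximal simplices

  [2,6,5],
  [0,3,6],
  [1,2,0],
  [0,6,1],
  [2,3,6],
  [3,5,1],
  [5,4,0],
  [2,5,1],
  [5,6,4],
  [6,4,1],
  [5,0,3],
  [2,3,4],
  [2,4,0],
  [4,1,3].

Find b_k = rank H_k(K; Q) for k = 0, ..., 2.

Take the total order 0 < 1 < 2 < 3 < 4 < 5 < 6 on the vertex set. Then K (dimension 2) consists of the simplices:

  0-simplices (7): [0], [1], [2], [3], [4], [5], [6]
  1-simplices (21): [0,1], [0,2], [0,3], [0,4], [0,5], [0,6], [1,2], [1,3], [1,4], [1,5], [1,6], [2,3], [2,4], [2,5], [2,6], [3,4], [3,5], [3,6], [4,5], [4,6], [5,6]
  2-simplices (14): [0,1,2], [0,1,6], [0,2,4], [0,3,5], [0,3,6], [0,4,5], [1,2,5], [1,3,4], [1,3,5], [1,4,6], [2,3,4], [2,3,6], [2,5,6], [4,5,6]

Hence C_0 ≅ Z^7, C_1 ≅ Z^21, C_2 ≅ Z^14.

∂_1: C_1 → C_0 is given by ∂[p,q] = [q] − [p]. For instance
  ∂[4,6] = [6] − [4].
The 7×21 boundary matrix has rank 6 and Smith normal form diag(1,1,1,1,1,1).

The boundary map ∂_2: C_2 → C_1 maps a triangle to the signed sum of its edges. For instance
  ∂[0,2,4] = [2,4] − [0,4] + [0,2],
  ∂[0,1,2] = [1,2] − [0,2] + [0,1].
The 21×14 boundary matrix has rank 13 and Smith normal form diag(1,1,1,1,1,1,1,1,1,1,1,1,1).

From H_k ≅ ker(∂_k) / im(∂_{k+1}) we obtain:

  H_0: rank C_0 − rank ∂_1 = 7 − 6 = 1, and the invariant factors of ∂_1 are all 1, so H_0 = Z.
  H_1: rank ker ∂_1 − rank ∂_2 = (21 − 6) − 13 = 2, and the invariant factors of ∂_2 are all 1, so H_1 = Z^2.
  H_2: rank ker ∂_2 − rank ∂_3 = (14 − 13) − 0 = 1, and there is no ∂_3, so H_2 = Z.

Hence the Betti numbers are b_0 = 1, b_1 = 2, b_2 = 1.

b_0 = 1, b_1 = 2, b_2 = 1.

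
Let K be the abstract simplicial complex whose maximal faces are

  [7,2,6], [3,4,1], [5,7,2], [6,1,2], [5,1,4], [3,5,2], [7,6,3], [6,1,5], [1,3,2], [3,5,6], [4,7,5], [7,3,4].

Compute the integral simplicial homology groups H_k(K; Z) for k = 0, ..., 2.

Take the total order 1 < 2 < 3 < 4 < 5 < 6 < 7 on the vertex set. Then K (dimension 2) consists of the simplices:

  0-simplices (7): [1], [2], [3], [4], [5], [6], [7]
  1-simplices (18): [1,2], [1,3], [1,4], [1,5], [1,6], [2,3], [2,5], [2,6], [2,7], [3,4], [3,5], [3,6], [3,7], [4,5], [4,7], [5,6], [5,7], [6,7]
  2-simplices (12): [1,2,3], [1,2,6], [1,3,4], [1,4,5], [1,5,6], [2,3,5], [2,5,7], [2,6,7], [3,4,7], [3,5,6], [3,6,7], [4,5,7]

so the chain groups are C_0 ≅ Z^7, C_1 ≅ Z^18, C_2 ≅ Z^12.

The boundary map ∂_1: C_1 → C_0 sends each edge [p,q] (with p < q) to q − p.
The 7×18 boundary matrix has rank 6 and Smith normal form diag(1,1,1,1,1,1).

Boundary ∂_2: C_2 → C_1 maps a triangle to the signed sum of its edges. For instance
  ∂[4,5,7] = [5,7] − [4,7] + [4,5],
  ∂[3,5,6] = [5,6] − [3,6] + [3,5].
This gives a 18×12 integer matrix of rank 12; reducing to Smith normal form yields diagonal entries (1,1,1,1,1,1,1,1,1,1,1,2).

Computing H_k = (kernel of ∂_k) / (image of ∂_{k+1}):

  H_0: rank C_0 − rank ∂_1 = 7 − 6 = 1, and the invariant factors of ∂_1 are all 1, so H_0 ≅ Z.
  H_1: rank ker ∂_1 − rank ∂_2 = (18 − 6) − 12 = 0, and ∂_2 has invariant factor 2 > 1, so H_1 ≅ Z/2Z.
  H_2: rank ker ∂_2 − rank ∂_3 = (12 − 12) − 0 = 0, and there is no ∂_3, so H_2 ≅ 0.

H_0 ≅ Z,  H_1 ≅ Z/2Z,  H_2 = 0.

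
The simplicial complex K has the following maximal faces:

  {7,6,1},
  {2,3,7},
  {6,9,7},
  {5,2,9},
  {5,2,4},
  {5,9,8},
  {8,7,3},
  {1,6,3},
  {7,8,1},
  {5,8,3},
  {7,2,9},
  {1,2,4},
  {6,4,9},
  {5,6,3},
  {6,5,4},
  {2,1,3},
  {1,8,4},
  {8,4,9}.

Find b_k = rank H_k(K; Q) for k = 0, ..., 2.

b_0 = 1, b_1 = 1, b_2 = 0.

Order the vertices as 1 < 2 < 3 < 4 < 5 < 6 < 7 < 8 < 9. Listing each simplex with vertices in this order, K has dimension 2 with simplices:

  0-simplices (9): [1], [2], [3], [4], [5], [6], [7], [8], [9]
  1-simplices (27): (27 of them)
  2-simplices (18): [1,2,3], [1,2,4], [1,3,6], [1,4,8], [1,6,7], [1,7,8], [2,3,7], [2,4,5], [2,5,9], [2,7,9], [3,5,6], [3,5,8], [3,7,8], [4,5,6], [4,6,9], [4,8,9], [5,8,9], [6,7,9]

giving chain groups C_0 ≅ Z^9, C_1 ≅ Z^27, C_2 ≅ Z^18.

The boundary map ∂_1: C_1 → C_0 is given by ∂[p,q] = [q] − [p]. For instance
  ∂[1,6] = [6] − [1].
The resulting 9×27 matrix has rank 8, and its Smith normal form has invariant factors (1,1,1,1,1,1,1,1).

∂_2: C_2 → C_1 acts by ∂[p,q,r] = [q,r] − [p,r] + [p,q]. For instance
  ∂[6,7,9] = [7,9] − [6,9] + [6,7],
  ∂[3,7,8] = [7,8] − [3,8] + [3,7].
The 27×18 boundary matrix has rank 18 and Smith normal form diag(1,1,1,1,1,1,1,1,1,1,1,1,1,1,1,1,1,2).

Now H_k = ker ∂_k / im ∂_{k+1}, so:

  H_0: rank C_0 − rank ∂_1 = 9 − 8 = 1, and the invariant factors of ∂_1 are all 1, so H_0 = Z.
  H_1: rank ker ∂_1 − rank ∂_2 = (27 − 8) − 18 = 1, and ∂_2 has invariant factor 2 > 1, so H_1 = Z ⊕ Z/2.
  H_2: rank ker ∂_2 − rank ∂_3 = (18 − 18) − 0 = 0, and there is no ∂_3, so H_2 = 0.

(K is a triangulation of the Klein bottle.)

Hence the Betti numbers are b_0 = 1, b_1 = 1, b_2 = 0.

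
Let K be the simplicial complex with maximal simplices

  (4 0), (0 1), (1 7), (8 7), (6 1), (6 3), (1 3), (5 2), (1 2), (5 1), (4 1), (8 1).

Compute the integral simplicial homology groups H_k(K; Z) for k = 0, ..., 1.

H_0 = Z,  H_1 = Z^4.

We work with the vertex ordering 0 < 1 < 2 < 3 < 4 < 5 < 6 < 7 < 8. The simplices of K, each written with vertices in increasing order, are:

  0-simplices (9): [0], [1], [2], [3], [4], [5], [6], [7], [8]
  1-simplices (12): [0,1], [0,4], [1,2], [1,3], [1,4], [1,5], [1,6], [1,7], [1,8], [2,5], [3,6], [7,8]

Hence C_0 ≅ Z^9, C_1 ≅ Z^12.

Boundary ∂_1: C_1 → C_0 is given by ∂[p,q] = [q] − [p]. For instance
  ∂[1,3] = [3] − [1].
The resulting 9×12 matrix has rank 8, and its Smith normal form has invariant factors (1,1,1,1,1,1,1,1).

Now H_k = ker ∂_k / im ∂_{k+1}, so:

  H_0: rank C_0 − rank ∂_1 = 9 − 8 = 1, and the invariant factors of ∂_1 are all 1, so H_0 ≅ Z.
  H_1: rank ker ∂_1 − rank ∂_2 = (12 − 8) − 0 = 4, and there is no ∂_2, so H_1 ≅ Z^4.

(K is a triangulation of a wedge of 4 circles.)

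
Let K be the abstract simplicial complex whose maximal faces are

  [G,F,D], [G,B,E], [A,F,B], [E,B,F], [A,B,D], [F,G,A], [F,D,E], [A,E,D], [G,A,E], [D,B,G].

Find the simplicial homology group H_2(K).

K has 6 vertices, 15 edges, 10 triangles.
rank ∂_2 = 10, rank ∂_3 = 0 ⇒ b_2 = 10 − 10 − 0 = 0. So H_2 ≅ 0.

H_2 ≅ 0.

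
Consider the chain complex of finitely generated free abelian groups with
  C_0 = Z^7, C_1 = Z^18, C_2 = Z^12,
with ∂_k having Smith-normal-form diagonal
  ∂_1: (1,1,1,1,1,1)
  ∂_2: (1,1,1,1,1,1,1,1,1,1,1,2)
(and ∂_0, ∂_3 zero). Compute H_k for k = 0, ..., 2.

H_0: b_0 = 7 − 0 − 6 = 1; torsion from ∂_1 factors > 1: none. So H_0 ≅ Z.
H_1: b_1 = 18 − 6 − 12 = 0; torsion from ∂_2 factors > 1: [2]. So H_1 ≅ Z/2Z.
H_2: b_2 = 12 − 12 − 0 = 0; torsion from ∂_3 factors > 1: none. So H_2 ≅ 0.

H_0 ≅ Z,  H_1 ≅ Z/2Z,  H_2 = 0.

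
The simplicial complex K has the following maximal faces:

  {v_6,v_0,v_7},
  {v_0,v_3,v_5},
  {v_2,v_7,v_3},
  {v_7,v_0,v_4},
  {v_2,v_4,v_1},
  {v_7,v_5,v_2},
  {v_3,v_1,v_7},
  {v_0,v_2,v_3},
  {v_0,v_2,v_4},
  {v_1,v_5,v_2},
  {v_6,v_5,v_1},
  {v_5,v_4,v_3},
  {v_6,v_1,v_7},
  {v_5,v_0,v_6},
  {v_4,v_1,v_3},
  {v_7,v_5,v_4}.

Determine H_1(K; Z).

H_1 = Z^2.

We work with the vertex ordering v_0 < v_1 < v_2 < v_3 < v_4 < v_5 < v_6 < v_7. The simplices of K, each written with vertices in increasing order, are:

  0-simplices (8): [v_0], [v_1], [v_2], [v_3], [v_4], [v_5], [v_6], [v_7]
  1-simplices (24): (24 of them)
  2-simplices (16): (16 of them)

Hence C_0 ≅ Z^8, C_1 ≅ Z^24, C_2 ≅ Z^16.

∂_1: C_1 → C_0 maps an edge to its endpoints' difference, ∂[p,q] = q − p. For instance
  ∂[v_0,v_6] = [v_6] − [v_0].
The 8×24 boundary matrix has rank 7 and Smith normal form diag(1,1,1,1,1,1,1).

Boundary ∂_2: C_2 → C_1 sends each 2-simplex [p,q,r] to [q,r] − [p,r] + [p,q]. For instance
  ∂[v_0,v_5,v_6] = [v_5,v_6] − [v_0,v_6] + [v_0,v_5],
  ∂[v_1,v_2,v_5] = [v_2,v_5] − [v_1,v_5] + [v_1,v_2].
The resulting 24×16 matrix has rank 15, and its Smith normal form has invariant factors (1,1,1,1,1,1,1,1,1,1,1,1,1,1,1).

Computing H_k = (kernel of ∂_k) / (image of ∂_{k+1}):

  H_1: rank ker ∂_1 − rank ∂_2 = (24 − 7) − 15 = 2, and the invariant factors of ∂_2 are all 1, so H_1 ≅ Z^2.

(K is a triangulation of the torus T^2.)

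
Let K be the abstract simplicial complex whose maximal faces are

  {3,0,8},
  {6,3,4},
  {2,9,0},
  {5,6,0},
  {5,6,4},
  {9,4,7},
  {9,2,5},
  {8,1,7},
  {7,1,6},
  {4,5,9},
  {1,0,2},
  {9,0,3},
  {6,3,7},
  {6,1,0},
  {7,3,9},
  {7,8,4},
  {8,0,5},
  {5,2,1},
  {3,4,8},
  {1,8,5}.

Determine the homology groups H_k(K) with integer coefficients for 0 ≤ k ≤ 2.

H_0 = Z,  H_1 = Z ⊕ Z/2Z,  H_2 = 0.

K has 10 vertices, 30 edges, 20 triangles.
rank ∂_0 = 0, rank ∂_1 = 9 ⇒ b_0 = 10 − 0 − 9 = 1; all invariant factors of ∂_1 are 1 so no torsion. So H_0 ≅ Z.
rank ∂_1 = 9, rank ∂_2 = 20 ⇒ b_1 = 30 − 9 − 20 = 1; ∂_2 has invariant factor(s) [2] giving torsion. So H_1 ≅ Z ⊕ Z/2Z.
rank ∂_2 = 20, rank ∂_3 = 0 ⇒ b_2 = 20 − 20 − 0 = 0. So H_2 ≅ 0.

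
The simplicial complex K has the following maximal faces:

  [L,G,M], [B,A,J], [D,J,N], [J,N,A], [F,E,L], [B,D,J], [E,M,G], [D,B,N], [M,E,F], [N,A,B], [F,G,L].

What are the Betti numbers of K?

b_0 = 2, b_1 = 1, b_2 = 1.

We work with the vertex ordering A < B < D < E < F < G < J < L < M < N. The simplices of K, each written with vertices in increasing order, are:

  0-simplices (10): A, B, D, E, F, G, J, L, M, N
  1-simplices (19): AB, AJ, AN, BD, BJ, BN, DJ, DN, EF, EG, EL, EM, FG, FL, FM, GL, GM, JN, LM
  2-simplices (11): ABJ, ABN, AJN, BDJ, BDN, DJN, EFL, EFM, EGM, FGL, GLM

Hence C_0 ≅ Z^10, C_1 ≅ Z^19, C_2 ≅ Z^11.

The boundary map ∂_1: C_1 → C_0 maps an edge to its endpoints' difference, ∂[p,q] = q − p. For instance
  ∂GL = L − G.
This gives a 10×19 integer matrix of rank 8; reducing to Smith normal form yields diagonal entries (1,1,1,1,1,1,1,1).

The boundary map ∂_2: C_2 → C_1 acts by ∂[p,q,r] = [q,r] − [p,r] + [p,q]. For instance
  ∂GLM = LM − GM + GL,
  ∂FGL = GL − FL + FG.
As a 19×11 matrix over Z this has rank 10, with invariant factors (1,1,1,1,1,1,1,1,1,1).

From H_k ≅ ker(∂_k) / im(∂_{k+1}) we obtain:

  H_0: rank C_0 − rank ∂_1 = 10 − 8 = 2, and the invariant factors of ∂_1 are all 1, so H_0 ≅ Z^2.
  H_1: rank ker ∂_1 − rank ∂_2 = (19 − 8) − 10 = 1, and the invariant factors of ∂_2 are all 1, so H_1 ≅ Z.
  H_2: rank ker ∂_2 − rank ∂_3 = (11 − 10) − 0 = 1, and there is no ∂_3, so H_2 ≅ Z.

Hence the Betti numbers are b_0 = 2, b_1 = 1, b_2 = 1.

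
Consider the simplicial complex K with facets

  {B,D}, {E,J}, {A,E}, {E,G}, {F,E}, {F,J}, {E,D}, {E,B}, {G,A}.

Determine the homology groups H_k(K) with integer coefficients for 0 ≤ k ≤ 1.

H_0 = Z,  H_1 = Z^3.

Order the vertices as A < B < D < E < F < G < J. Listing each simplex with vertices in this order, K has dimension 1 with simplices:

  0-simplices (7): A, B, D, E, F, G, J
  1-simplices (9): AE, AG, BD, BE, DE, EF, EG, EJ, FJ

Hence C_0 ≅ Z^7, C_1 ≅ Z^9.

Boundary ∂_1: C_1 → C_0 maps an edge to its endpoints' difference, ∂[p,q] = q − p.
As a 7×9 matrix over Z this has rank 6, with invariant factors (1,1,1,1,1,1).

Reading off H_k = ker ∂_k / im ∂_{k+1}:

  H_0: rank C_0 − rank ∂_1 = 7 − 6 = 1, and the invariant factors of ∂_1 are all 1, so H_0 ≅ Z.
  H_1: rank ker ∂_1 − rank ∂_2 = (9 − 6) − 0 = 3, and there is no ∂_2, so H_1 ≅ Z^3.

As a check, the Euler characteristic is 7 − 9 = -2, which agrees with 1 − 3 = -2.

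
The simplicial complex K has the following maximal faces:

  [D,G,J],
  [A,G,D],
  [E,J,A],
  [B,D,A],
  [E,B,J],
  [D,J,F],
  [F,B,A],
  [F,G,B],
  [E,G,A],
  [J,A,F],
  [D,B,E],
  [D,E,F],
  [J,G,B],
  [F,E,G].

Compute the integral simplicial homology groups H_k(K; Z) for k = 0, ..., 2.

H_0 = Z,  H_1 = Z^2,  H_2 = Z.

K has 7 vertices, 21 edges, 14 triangles.
rank ∂_0 = 0, rank ∂_1 = 6 ⇒ b_0 = 7 − 0 − 6 = 1; all invariant factors of ∂_1 are 1 so no torsion. So H_0 ≅ Z.
rank ∂_1 = 6, rank ∂_2 = 13 ⇒ b_1 = 21 − 6 − 13 = 2; all invariant factors of ∂_2 are 1 so no torsion. So H_1 ≅ Z^2.
rank ∂_2 = 13, rank ∂_3 = 0 ⇒ b_2 = 14 − 13 − 0 = 1. So H_2 ≅ Z.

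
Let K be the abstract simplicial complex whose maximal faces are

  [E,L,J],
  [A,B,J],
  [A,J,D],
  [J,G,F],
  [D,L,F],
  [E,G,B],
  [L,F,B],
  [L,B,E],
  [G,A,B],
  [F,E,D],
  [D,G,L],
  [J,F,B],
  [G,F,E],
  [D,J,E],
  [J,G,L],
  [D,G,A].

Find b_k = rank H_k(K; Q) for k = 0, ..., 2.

b_0 = 1, b_1 = 2, b_2 = 1.

K has 8 vertices, 24 edges, 16 triangles.
rank ∂_0 = 0, rank ∂_1 = 7 ⇒ b_0 = 8 − 0 − 7 = 1; all invariant factors of ∂_1 are 1 so no torsion. So H_0 = Z.
rank ∂_1 = 7, rank ∂_2 = 15 ⇒ b_1 = 24 − 7 − 15 = 2; all invariant factors of ∂_2 are 1 so no torsion. So H_1 = Z^2.
rank ∂_2 = 15, rank ∂_3 = 0 ⇒ b_2 = 16 − 15 − 0 = 1. So H_2 = Z.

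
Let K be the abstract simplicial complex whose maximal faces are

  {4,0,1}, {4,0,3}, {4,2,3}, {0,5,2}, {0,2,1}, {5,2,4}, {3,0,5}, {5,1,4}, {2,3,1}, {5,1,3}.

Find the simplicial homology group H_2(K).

H_2 = 0.

Take the total order 0 < 1 < 2 < 3 < 4 < 5 on the vertex set. Then K (dimension 2) consists of the simplices:

  0-simplices (6): [0], [1], [2], [3], [4], [5]
  1-simplices (15): [0,1], [0,2], [0,3], [0,4], [0,5], [1,2], [1,3], [1,4], [1,5], [2,3], [2,4], [2,5], [3,4], [3,5], [4,5]
  2-simplices (10): [0,1,2], [0,1,4], [0,2,5], [0,3,4], [0,3,5], [1,2,3], [1,3,5], [1,4,5], [2,3,4], [2,4,5]

giving chain groups C_0 ≅ Z^6, C_1 ≅ Z^15, C_2 ≅ Z^10.

The boundary map ∂_1: C_1 → C_0 is given by ∂[p,q] = [q] − [p].
The resulting 6×15 matrix has rank 5, and its Smith normal form has invariant factors (1,1,1,1,1).

Boundary ∂_2: C_2 → C_1 maps a triangle to the signed sum of its edges. For instance
  ∂[2,3,4] = [3,4] − [2,4] + [2,3],
  ∂[0,1,2] = [1,2] − [0,2] + [0,1].
As a 15×10 matrix over Z this has rank 10, with invariant factors (1,1,1,1,1,1,1,1,1,2).

Reading off H_k = ker ∂_k / im ∂_{k+1}:

  H_2: rank ker ∂_2 − rank ∂_3 = (10 − 10) − 0 = 0, and there is no ∂_3, so H_2 = 0.

(K is a triangulation of the real projective plane RP^2.)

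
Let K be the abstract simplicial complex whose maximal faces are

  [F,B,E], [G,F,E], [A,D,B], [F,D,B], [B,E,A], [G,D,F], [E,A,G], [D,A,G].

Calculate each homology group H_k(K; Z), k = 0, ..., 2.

Fix the vertex order A < B < D < E < F < G and write every simplex with vertices in increasing order. Then dim K = 2 and the simplices of K are:

  0-simplices (6): A, B, D, E, F, G
  1-simplices (12): AB, AD, AE, AG, BD, BE, BF, DF, DG, EF, EG, FG
  2-simplices (8): ABD, ABE, ADG, AEG, BDF, BEF, DFG, EFG

giving chain groups C_0 ≅ Z^6, C_1 ≅ Z^12, C_2 ≅ Z^8.

The boundary map ∂_1: C_1 → C_0 maps an edge to its endpoints' difference, ∂[p,q] = q − p. For instance
  ∂AE = E − A.
The resulting 6×12 matrix has rank 5, and its Smith normal form has invariant factors (1,1,1,1,1).

∂_2: C_2 → C_1 maps a triangle to the signed sum of its edges. For instance
  ∂DFG = FG − DG + DF,
  ∂ADG = DG − AG + AD.
The resulting 12×8 matrix has rank 7, and its Smith normal form has invariant factors (1,1,1,1,1,1,1).

Now H_k = ker ∂_k / im ∂_{k+1}, so:

  H_0: rank C_0 − rank ∂_1 = 6 − 5 = 1, and the invariant factors of ∂_1 are all 1, so H_0 ≅ Z.
  H_1: rank ker ∂_1 − rank ∂_2 = (12 − 5) − 7 = 0, and the invariant factors of ∂_2 are all 1, so H_1 ≅ 0.
  H_2: rank ker ∂_2 − rank ∂_3 = (8 − 7) − 0 = 1, and there is no ∂_3, so H_2 ≅ Z.

As a check, the Euler characteristic is 6 − 12 + 8 = 2, which agrees with 1 − 0 + 1 = 2.

H_0 = Z,  H_1 = 0,  H_2 = Z.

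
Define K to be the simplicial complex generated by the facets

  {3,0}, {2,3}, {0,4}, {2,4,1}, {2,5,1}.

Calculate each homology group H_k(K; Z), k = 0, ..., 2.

H_0 = Z,  H_1 = Z,  H_2 = 0.

Fix the vertex order 0 < 1 < 2 < 3 < 4 < 5 and write every simplex with vertices in increasing order. Then dim K = 2 and the simplices of K are:

  0-simplices (6): [0], [1], [2], [3], [4], [5]
  1-simplices (8): [0,3], [0,4], [1,2], [1,4], [1,5], [2,3], [2,4], [2,5]
  2-simplices (2): [1,2,4], [1,2,5]

giving chain groups C_0 ≅ Z^6, C_1 ≅ Z^8, C_2 ≅ Z^2.

The boundary map ∂_1: C_1 → C_0 sends each edge [p,q] (with p < q) to q − p. For instance
  ∂[1,5] = [5] − [1].
This gives a 6×8 integer matrix of rank 5; reducing to Smith normal form yields diagonal entries (1,1,1,1,1).

Boundary ∂_2: C_2 → C_1 acts by ∂[p,q,r] = [q,r] − [p,r] + [p,q]. For instance
  ∂[1,2,4] = [2,4] − [1,4] + [1,2],
  ∂[1,2,5] = [2,5] − [1,5] + [1,2].
The resulting 8×2 matrix has rank 2, and its Smith normal form has invariant factors (1,1).

From H_k ≅ ker(∂_k) / im(∂_{k+1}) we obtain:

  H_0: rank C_0 − rank ∂_1 = 6 − 5 = 1, and the invariant factors of ∂_1 are all 1, so H_0 ≅ Z.
  H_1: rank ker ∂_1 − rank ∂_2 = (8 − 5) − 2 = 1, and the invariant factors of ∂_2 are all 1, so H_1 ≅ Z.
  H_2: rank ker ∂_2 − rank ∂_3 = (2 − 2) − 0 = 0, and there is no ∂_3, so H_2 ≅ 0.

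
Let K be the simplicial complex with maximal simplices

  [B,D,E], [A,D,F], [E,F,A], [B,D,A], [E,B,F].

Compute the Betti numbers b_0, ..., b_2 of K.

b_0 = 1, b_1 = 1, b_2 = 0.

Order the vertices as A < B < D < E < F. Listing each simplex with vertices in this order, K has dimension 2 with simplices:

  0-simplices (5): A, B, D, E, F
  1-simplices (10): AB, AD, AE, AF, BD, BE, BF, DE, DF, EF
  2-simplices (5): ABD, ADF, AEF, BDE, BEF

so the chain groups are C_0 ≅ Z^5, C_1 ≅ Z^10, C_2 ≅ Z^5.

∂_1: C_1 → C_0 is given by ∂[p,q] = [q] − [p]. For instance
  ∂AE = E − A.
The 5×10 boundary matrix has rank 4 and Smith normal form diag(1,1,1,1).

The boundary map ∂_2: C_2 → C_1 maps a triangle to the signed sum of its edges. For instance
  ∂ADF = DF − AF + AD,
  ∂BEF = EF − BF + BE.
As a 10×5 matrix over Z this has rank 5, with invariant factors (1,1,1,1,1).

From H_k ≅ ker(∂_k) / im(∂_{k+1}) we obtain:

  H_0: rank C_0 − rank ∂_1 = 5 − 4 = 1, and the invariant factors of ∂_1 are all 1, so H_0 = Z.
  H_1: rank ker ∂_1 − rank ∂_2 = (10 − 4) − 5 = 1, and the invariant factors of ∂_2 are all 1, so H_1 = Z.
  H_2: rank ker ∂_2 − rank ∂_3 = (5 − 5) − 0 = 0, and there is no ∂_3, so H_2 = 0.

As a check, the Euler characteristic is 5 − 10 + 5 = 0, which agrees with 1 − 1 + 0 = 0.

Hence the Betti numbers are b_0 = 1, b_1 = 1, b_2 = 0.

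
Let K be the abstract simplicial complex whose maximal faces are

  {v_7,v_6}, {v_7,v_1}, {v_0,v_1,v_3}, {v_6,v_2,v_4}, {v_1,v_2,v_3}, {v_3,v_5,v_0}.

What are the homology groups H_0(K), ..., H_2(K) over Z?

Order the vertices as v_0 < v_1 < v_2 < v_3 < v_4 < v_5 < v_6 < v_7. Listing each simplex with vertices in this order, K has dimension 2 with simplices:

  0-simplices (8): [v_0], [v_1], [v_2], [v_3], [v_4], [v_5], [v_6], [v_7]
  1-simplices (12): [v_0,v_1], [v_0,v_3], [v_0,v_5], [v_1,v_2], [v_1,v_3], [v_1,v_7], [v_2,v_3], [v_2,v_4], [v_2,v_6], [v_3,v_5], [v_4,v_6], [v_6,v_7]
  2-simplices (4): [v_0,v_1,v_3], [v_0,v_3,v_5], [v_1,v_2,v_3], [v_2,v_4,v_6]

so the chain groups are C_0 ≅ Z^8, C_1 ≅ Z^12, C_2 ≅ Z^4.

Boundary ∂_1: C_1 → C_0 sends each edge [p,q] (with p < q) to q − p.
This gives a 8×12 integer matrix of rank 7; reducing to Smith normal form yields diagonal entries (1,1,1,1,1,1,1).

∂_2: C_2 → C_1 maps a triangle to the signed sum of its edges. For instance
  ∂[v_2,v_4,v_6] = [v_4,v_6] − [v_2,v_6] + [v_2,v_4],
  ∂[v_1,v_2,v_3] = [v_2,v_3] − [v_1,v_3] + [v_1,v_2].
The resulting 12×4 matrix has rank 4, and its Smith normal form has invariant factors (1,1,1,1).

Reading off H_k = ker ∂_k / im ∂_{k+1}:

  H_0: rank C_0 − rank ∂_1 = 8 − 7 = 1, and the invariant factors of ∂_1 are all 1, so H_0 = Z.
  H_1: rank ker ∂_1 − rank ∂_2 = (12 − 7) − 4 = 1, and the invariant factors of ∂_2 are all 1, so H_1 = Z.
  H_2: rank ker ∂_2 − rank ∂_3 = (4 − 4) − 0 = 0, and there is no ∂_3, so H_2 = 0.

As a check, the Euler characteristic is 8 − 12 + 4 = 0, which agrees with 1 − 1 + 0 = 0.

H_0 ≅ Z,  H_1 ≅ Z,  H_2 = 0.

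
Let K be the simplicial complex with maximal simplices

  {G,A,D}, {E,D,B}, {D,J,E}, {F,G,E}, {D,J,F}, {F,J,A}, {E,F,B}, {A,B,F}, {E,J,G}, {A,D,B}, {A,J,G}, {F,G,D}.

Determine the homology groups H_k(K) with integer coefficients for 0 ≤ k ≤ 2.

Order the vertices as A < B < D < E < F < G < J. Listing each simplex with vertices in this order, K has dimension 2 with simplices:

  0-simplices (7): A, B, D, E, F, G, J
  1-simplices (18): AB, AD, AF, AG, AJ, BD, BE, BF, DE, DF, DG, DJ, EF, EG, EJ, FG, FJ, GJ
  2-simplices (12): ABD, ABF, ADG, AFJ, AGJ, BDE, BEF, DEJ, DFG, DFJ, EFG, EGJ

giving chain groups C_0 ≅ Z^7, C_1 ≅ Z^18, C_2 ≅ Z^12.

∂_1: C_1 → C_0 is given by ∂[p,q] = [q] − [p].
The resulting 7×18 matrix has rank 6, and its Smith normal form has invariant factors (1,1,1,1,1,1).

Boundary ∂_2: C_2 → C_1 sends each 2-simplex [p,q,r] to [q,r] − [p,r] + [p,q]. For instance
  ∂AFJ = FJ − AJ + AF,
  ∂ABF = BF − AF + AB.
The 18×12 boundary matrix has rank 12 and Smith normal form diag(1,1,1,1,1,1,1,1,1,1,1,2).

From H_k ≅ ker(∂_k) / im(∂_{k+1}) we obtain:

  H_0: rank C_0 − rank ∂_1 = 7 − 6 = 1, and the invariant factors of ∂_1 are all 1, so H_0 = Z.
  H_1: rank ker ∂_1 − rank ∂_2 = (18 − 6) − 12 = 0, and ∂_2 has invariant factor 2 > 1, so H_1 = Z/2.
  H_2: rank ker ∂_2 − rank ∂_3 = (12 − 12) − 0 = 0, and there is no ∂_3, so H_2 = 0.

(K is a triangulation of the real projective plane RP^2.)

H_0 = Z,  H_1 = Z/2,  H_2 = 0.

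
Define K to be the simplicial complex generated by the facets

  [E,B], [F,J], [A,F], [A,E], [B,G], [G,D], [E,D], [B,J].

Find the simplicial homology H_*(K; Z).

H_0 = Z,  H_1 = Z^2.

Take the total order A < B < D < E < F < G < J on the vertex set. Then K (dimension 1) consists of the simplices:

  0-simplices (7): A, B, D, E, F, G, J
  1-simplices (8): AE, AF, BE, BG, BJ, DE, DG, FJ

giving chain groups C_0 ≅ Z^7, C_1 ≅ Z^8.

Boundary ∂_1: C_1 → C_0 sends each edge [p,q] (with p < q) to q − p.
As a 7×8 matrix over Z this has rank 6, with invariant factors (1,1,1,1,1,1).

Reading off H_k = ker ∂_k / im ∂_{k+1}:

  H_0: rank C_0 − rank ∂_1 = 7 − 6 = 1, and the invariant factors of ∂_1 are all 1, so H_0 = Z.
  H_1: rank ker ∂_1 − rank ∂_2 = (8 − 6) − 0 = 2, and there is no ∂_2, so H_1 = Z^2.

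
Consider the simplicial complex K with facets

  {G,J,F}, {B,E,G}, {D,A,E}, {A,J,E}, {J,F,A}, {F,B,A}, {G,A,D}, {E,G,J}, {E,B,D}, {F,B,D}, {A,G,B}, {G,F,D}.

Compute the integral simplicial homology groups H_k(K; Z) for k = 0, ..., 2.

H_0 = Z,  H_1 = Z_2,  H_2 = 0.

We work with the vertex ordering A < B < D < E < F < G < J. The simplices of K, each written with vertices in increasing order, are:

  0-simplices (7): A, B, D, E, F, G, J
  1-simplices (18): AB, AD, AE, AF, AG, AJ, BD, BE, BF, BG, DE, DF, DG, EG, EJ, FG, FJ, GJ
  2-simplices (12): ABF, ABG, ADE, ADG, AEJ, AFJ, BDE, BDF, BEG, DFG, EGJ, FGJ

so the chain groups are C_0 ≅ Z^7, C_1 ≅ Z^18, C_2 ≅ Z^12.

∂_1: C_1 → C_0 is given by ∂[p,q] = [q] − [p].
The 7×18 boundary matrix has rank 6 and Smith normal form diag(1,1,1,1,1,1).

The boundary map ∂_2: C_2 → C_1 acts by ∂[p,q,r] = [q,r] − [p,r] + [p,q]. For instance
  ∂BEG = EG − BG + BE,
  ∂ADG = DG − AG + AD.
The 18×12 boundary matrix has rank 12 and Smith normal form diag(1,1,1,1,1,1,1,1,1,1,1,2).

Now H_k = ker ∂_k / im ∂_{k+1}, so:

  H_0: rank C_0 − rank ∂_1 = 7 − 6 = 1, and the invariant factors of ∂_1 are all 1, so H_0 ≅ Z.
  H_1: rank ker ∂_1 − rank ∂_2 = (18 − 6) − 12 = 0, and ∂_2 has invariant factor 2 > 1, so H_1 ≅ Z_2.
  H_2: rank ker ∂_2 − rank ∂_3 = (12 − 12) − 0 = 0, and there is no ∂_3, so H_2 ≅ 0.

As a check, the Euler characteristic is 7 − 18 + 12 = 1, which agrees with 1 − 0 + 0 = 1.
(K is a triangulation of the real projective plane RP^2.)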